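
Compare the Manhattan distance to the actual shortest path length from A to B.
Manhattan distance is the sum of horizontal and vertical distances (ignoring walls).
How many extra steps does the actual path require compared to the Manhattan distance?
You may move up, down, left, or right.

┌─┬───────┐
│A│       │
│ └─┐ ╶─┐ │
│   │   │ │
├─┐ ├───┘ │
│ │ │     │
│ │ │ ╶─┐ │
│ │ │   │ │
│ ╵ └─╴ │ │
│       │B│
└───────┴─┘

Manhattan distance: |4 - 0| + |4 - 0| = 8
Actual path length: 14
Extra steps: 14 - 8 = 6

Solution:

┌─┬───────┐
│A│       │
│ └─┐ ╶─┐ │
│↳ ↓│   │ │
├─┐ ├───┘ │
│ │↓│↱ → ↓│
│ │ │ ╶─┐ │
│ │↓│↑ ↰│↓│
│ ╵ └─╴ │ │
│  ↳ → ↑│B│
└───────┴─┘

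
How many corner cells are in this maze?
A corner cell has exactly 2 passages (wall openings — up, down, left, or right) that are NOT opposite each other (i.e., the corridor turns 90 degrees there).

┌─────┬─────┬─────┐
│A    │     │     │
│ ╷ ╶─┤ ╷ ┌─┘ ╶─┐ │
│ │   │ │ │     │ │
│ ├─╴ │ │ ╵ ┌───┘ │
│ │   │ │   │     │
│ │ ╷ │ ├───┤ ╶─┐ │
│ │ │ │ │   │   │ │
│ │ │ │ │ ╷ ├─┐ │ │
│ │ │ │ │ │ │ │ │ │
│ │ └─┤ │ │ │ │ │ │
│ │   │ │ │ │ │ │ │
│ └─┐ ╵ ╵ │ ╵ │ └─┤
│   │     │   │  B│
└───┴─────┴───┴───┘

Counting corner cells (2 non-opposite passages):
Total corners: 23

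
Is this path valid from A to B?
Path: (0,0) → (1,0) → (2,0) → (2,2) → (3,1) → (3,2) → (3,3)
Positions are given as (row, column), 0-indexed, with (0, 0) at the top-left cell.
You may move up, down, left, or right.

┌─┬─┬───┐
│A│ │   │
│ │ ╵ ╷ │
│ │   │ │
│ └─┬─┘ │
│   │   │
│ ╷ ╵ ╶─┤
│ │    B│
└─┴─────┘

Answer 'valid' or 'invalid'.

Checking path validity:
Result: Invalid move at step 3: cannot move from (2, 0) to (2, 2).

invalid

Correct solution:

┌─┬─┬───┐
│A│ │   │
│ │ ╵ ╷ │
│↓│   │ │
│ └─┬─┘ │
│↳ ↓│   │
│ ╷ ╵ ╶─┤
│ │↳ → B│
└─┴─────┘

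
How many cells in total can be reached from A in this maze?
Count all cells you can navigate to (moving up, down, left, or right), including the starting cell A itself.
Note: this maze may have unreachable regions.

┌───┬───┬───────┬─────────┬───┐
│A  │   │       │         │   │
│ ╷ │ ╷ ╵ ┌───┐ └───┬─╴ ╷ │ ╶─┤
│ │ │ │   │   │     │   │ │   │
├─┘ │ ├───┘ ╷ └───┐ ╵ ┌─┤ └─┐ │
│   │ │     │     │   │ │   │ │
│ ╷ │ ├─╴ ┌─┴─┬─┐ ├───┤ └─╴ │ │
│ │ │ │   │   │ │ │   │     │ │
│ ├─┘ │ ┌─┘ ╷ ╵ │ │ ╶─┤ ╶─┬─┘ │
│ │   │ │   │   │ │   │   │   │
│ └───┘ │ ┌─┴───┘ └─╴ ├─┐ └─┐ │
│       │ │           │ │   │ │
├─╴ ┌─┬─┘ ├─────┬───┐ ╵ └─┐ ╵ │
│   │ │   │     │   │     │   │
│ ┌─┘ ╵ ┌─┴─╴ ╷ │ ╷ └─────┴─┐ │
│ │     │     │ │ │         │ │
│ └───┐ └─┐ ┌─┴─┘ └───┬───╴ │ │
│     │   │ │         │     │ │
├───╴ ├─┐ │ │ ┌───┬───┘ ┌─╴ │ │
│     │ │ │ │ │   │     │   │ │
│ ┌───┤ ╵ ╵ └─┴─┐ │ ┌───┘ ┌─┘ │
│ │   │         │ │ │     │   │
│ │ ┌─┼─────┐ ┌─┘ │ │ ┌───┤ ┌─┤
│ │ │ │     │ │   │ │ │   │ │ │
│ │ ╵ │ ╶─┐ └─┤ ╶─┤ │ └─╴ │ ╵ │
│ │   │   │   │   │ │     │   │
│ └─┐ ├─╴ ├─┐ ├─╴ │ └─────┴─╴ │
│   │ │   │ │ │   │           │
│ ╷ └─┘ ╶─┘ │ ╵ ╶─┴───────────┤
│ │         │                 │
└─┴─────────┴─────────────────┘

Using BFS/flood-fill to find all reachable cells from A:
Maze size: 15 × 15 = 225 total cells
136 cell(s) are walled off and cannot be reached from A.
Reachable cells: 89

Reachable region (· marks reachable cells):

┌───┬───┬───────┬─────────┬───┐
│A ·│   │       │         │   │
│ ╷ │ ╷ ╵ ┌───┐ └───┬─╴ ╷ │ ╶─┤
│·│·│ │   │· ·│     │   │ │   │
├─┘ │ ├───┘ ╷ └───┐ ╵ ┌─┤ └─┐ │
│· ·│ │· · ·│· · ·│   │ │   │ │
│ ╷ │ ├─╴ ┌─┴─┬─┐ ├───┤ └─╴ │ │
│·│·│ │· ·│   │ │·│· ·│     │ │
│ ├─┘ │ ┌─┘ ╷ ╵ │ │ ╶─┤ ╶─┬─┘ │
│·│   │·│   │   │·│· ·│   │   │
│ └───┘ │ ┌─┴───┘ └─╴ ├─┐ └─┐ │
│· · · ·│ │· · · · · ·│·│   │ │
├─╴ ┌─┬─┘ ├─────┬───┐ ╵ └─┐ ╵ │
│· ·│ │   │     │   │· · ·│   │
│ ┌─┘ ╵ ┌─┴─╴ ╷ │ ╷ └─────┴─┐ │
│·│     │     │ │ │         │ │
│ └───┐ └─┐ ┌─┴─┘ └───┬───╴ │ │
│· · ·│   │ │         │     │ │
├───╴ ├─┐ │ │ ┌───┬───┘ ┌─╴ │ │
│· · ·│ │ │ │ │· ·│     │   │ │
│ ┌───┤ ╵ ╵ └─┴─┐ │ ┌───┘ ┌─┘ │
│·│   │         │·│ │     │   │
│ │ ┌─┼─────┐ ┌─┘ │ │ ┌───┤ ┌─┤
│·│ │ │· · ·│ │· ·│ │ │   │ │ │
│ │ ╵ │ ╶─┐ └─┤ ╶─┤ │ └─╴ │ ╵ │
│·│   │· ·│· ·│· ·│ │     │   │
│ └─┐ ├─╴ ├─┐ ├─╴ │ └─────┴─╴ │
│· ·│ │· ·│·│·│· ·│           │
│ ╷ └─┘ ╶─┘ │ ╵ ╶─┴───────────┤
│·│· · · · ·│· · · · · · · · ·│
└─┴─────────┴─────────────────┘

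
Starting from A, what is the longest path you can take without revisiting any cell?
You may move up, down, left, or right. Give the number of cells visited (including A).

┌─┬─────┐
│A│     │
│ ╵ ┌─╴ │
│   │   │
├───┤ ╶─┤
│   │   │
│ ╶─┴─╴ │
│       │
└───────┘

Finding longest simple path using DFS:
Start: (0, 0)
Longest path visits 16 cells
Path: A → down → right → up → right → right → down → left → down → right → down → left → left → left → up → right

Solution:

┌─┬─────┐
│A│↱ → ↓│
│ ╵ ┌─╴ │
│↳ ↑│↓ ↲│
├───┤ ╶─┤
│↱ B│↳ ↓│
│ ╶─┴─╴ │
│↑ ← ← ↲│
└───────┘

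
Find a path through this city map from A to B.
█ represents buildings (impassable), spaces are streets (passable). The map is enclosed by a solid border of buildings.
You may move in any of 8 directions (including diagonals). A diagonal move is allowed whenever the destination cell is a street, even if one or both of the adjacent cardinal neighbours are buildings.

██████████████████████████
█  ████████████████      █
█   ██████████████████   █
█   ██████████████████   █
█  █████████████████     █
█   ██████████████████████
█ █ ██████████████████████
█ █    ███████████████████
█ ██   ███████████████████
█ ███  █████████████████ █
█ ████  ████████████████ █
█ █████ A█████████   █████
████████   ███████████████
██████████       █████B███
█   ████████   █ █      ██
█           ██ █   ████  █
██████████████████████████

Finding the shortest path from A to B:
Movement: 8-directional
Path length: 14 steps
Directions: down-right → right → down-right → right → right → right → right → down-right → down-right → right → up-right → right → right → up-right

Solution:

██████████████████████████
█  ████████████████      █
█   ██████████████████   █
█   ██████████████████   █
█  █████████████████     █
█   ██████████████████████
█ █ ██████████████████████
█ █    ███████████████████
█ ██   ███████████████████
█ ███  █████████████████ █
█ ████  ████████████████ █
█ █████ A█████████   █████
████████ →↘███████████████
██████████ →→→→↘ █████B███
█   ████████   █↘█ →→↗  ██
█           ██ █ →↗████  █
██████████████████████████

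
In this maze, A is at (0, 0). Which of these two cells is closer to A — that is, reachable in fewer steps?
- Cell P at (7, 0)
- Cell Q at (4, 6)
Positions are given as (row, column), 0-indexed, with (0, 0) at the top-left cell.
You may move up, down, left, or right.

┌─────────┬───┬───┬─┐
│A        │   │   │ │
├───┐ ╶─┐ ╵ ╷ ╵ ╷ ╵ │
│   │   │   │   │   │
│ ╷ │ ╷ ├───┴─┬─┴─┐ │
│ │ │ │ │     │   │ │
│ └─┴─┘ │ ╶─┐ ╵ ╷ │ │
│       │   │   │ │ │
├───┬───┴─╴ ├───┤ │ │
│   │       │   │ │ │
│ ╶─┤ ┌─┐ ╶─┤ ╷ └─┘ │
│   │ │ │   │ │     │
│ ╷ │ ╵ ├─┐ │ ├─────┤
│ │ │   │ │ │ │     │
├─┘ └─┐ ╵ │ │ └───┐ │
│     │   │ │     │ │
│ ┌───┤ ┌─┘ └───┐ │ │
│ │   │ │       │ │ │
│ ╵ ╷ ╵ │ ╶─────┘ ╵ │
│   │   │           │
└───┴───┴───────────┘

Shortest path A → P at (7, 0): 55 steps
Shortest path A → Q at (4, 6): 22 steps

Q is closer (22 steps vs 55 steps).

Path to P:

┌─────────┬───┬───┬─┐
│A → → → ↓│↱ ↓│↱ ↓│ │
├───┐ ╶─┐ ╵ ╷ ╵ ╷ ╵ │
│   │   │↳ ↑│↳ ↑│↳ ↓│
│ ╷ │ ╷ ├───┴─┬─┴─┐ │
│ │ │ │ │     │   │↓│
│ └─┴─┘ │ ╶─┐ ╵ ╷ │ │
│       │   │   │ │↓│
├───┬───┴─╴ ├───┤ │ │
│   │↓ ← ↰  │↓ ↰│ │↓│
│ ╶─┤ ┌─┐ ╶─┤ ╷ └─┘ │
│   │↓│ │↑ ↰│↓│↑ ← ↲│
│ ╷ │ ╵ ├─┐ │ ├─────┤
│ │ │↳ ↓│ │↑│↓│     │
├─┘ └─┐ ╵ │ │ └───┐ │
│P    │↓  │↑│↳ → ↓│ │
│ ┌───┤ ┌─┘ └───┐ │ │
│↑│↓ ↰│↓│↱ ↑    │↓│ │
│ ╵ ╷ ╵ │ ╶─────┘ ╵ │
│↑ ↲│↑ ↲│↑ ← ← ← ↲  │
└───┴───┴───────────┘

Path to Q:

┌─────────┬───┬───┬─┐
│A → → → ↓│↱ ↓│↱ ↓│ │
├───┐ ╶─┐ ╵ ╷ ╵ ╷ ╵ │
│   │   │↳ ↑│↳ ↑│↳ ↓│
│ ╷ │ ╷ ├───┴─┬─┴─┐ │
│ │ │ │ │     │   │↓│
│ └─┴─┘ │ ╶─┐ ╵ ╷ │ │
│       │   │   │ │↓│
├───┬───┴─╴ ├───┤ │ │
│   │       │Q ↰│ │↓│
│ ╶─┤ ┌─┐ ╶─┤ ╷ └─┘ │
│   │ │ │   │ │↑ ← ↲│
│ ╷ │ ╵ ├─┐ │ ├─────┤
│ │ │   │ │ │ │     │
├─┘ └─┐ ╵ │ │ └───┐ │
│     │   │ │     │ │
│ ┌───┤ ┌─┘ └───┐ │ │
│ │   │ │       │ │ │
│ ╵ ╷ ╵ │ ╶─────┘ ╵ │
│   │   │           │
└───┴───┴───────────┘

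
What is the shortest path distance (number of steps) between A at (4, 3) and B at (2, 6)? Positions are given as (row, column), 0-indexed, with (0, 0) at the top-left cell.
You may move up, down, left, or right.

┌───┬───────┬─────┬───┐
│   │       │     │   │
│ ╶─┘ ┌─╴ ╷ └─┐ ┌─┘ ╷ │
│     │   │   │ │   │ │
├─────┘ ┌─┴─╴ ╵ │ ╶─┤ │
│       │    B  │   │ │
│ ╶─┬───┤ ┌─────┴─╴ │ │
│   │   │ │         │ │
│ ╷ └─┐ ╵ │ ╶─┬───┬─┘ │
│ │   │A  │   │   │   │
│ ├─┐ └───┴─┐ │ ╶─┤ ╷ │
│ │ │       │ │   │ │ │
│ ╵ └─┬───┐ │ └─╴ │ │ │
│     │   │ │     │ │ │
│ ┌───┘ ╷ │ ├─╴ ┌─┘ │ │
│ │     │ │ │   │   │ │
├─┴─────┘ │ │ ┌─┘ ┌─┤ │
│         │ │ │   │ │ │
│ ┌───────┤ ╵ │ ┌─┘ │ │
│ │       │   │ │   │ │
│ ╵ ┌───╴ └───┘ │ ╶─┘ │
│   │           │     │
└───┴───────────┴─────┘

Finding path from (4, 3) to (2, 6):
Path: (4,3) → (4,4) → (3,4) → (2,4) → (2,5) → (2,6)
Distance: 5 steps

Solution:

┌───┬───────┬─────┬───┐
│   │       │     │   │
│ ╶─┘ ┌─╴ ╷ └─┐ ┌─┘ ╷ │
│     │   │   │ │   │ │
├─────┘ ┌─┴─╴ ╵ │ ╶─┤ │
│       │↱ → B  │   │ │
│ ╶─┬───┤ ┌─────┴─╴ │ │
│   │   │↑│         │ │
│ ╷ └─┐ ╵ │ ╶─┬───┬─┘ │
│ │   │A ↑│   │   │   │
│ ├─┐ └───┴─┐ │ ╶─┤ ╷ │
│ │ │       │ │   │ │ │
│ ╵ └─┬───┐ │ └─╴ │ │ │
│     │   │ │     │ │ │
│ ┌───┘ ╷ │ ├─╴ ┌─┘ │ │
│ │     │ │ │   │   │ │
├─┴─────┘ │ │ ┌─┘ ┌─┤ │
│         │ │ │   │ │ │
│ ┌───────┤ ╵ │ ┌─┘ │ │
│ │       │   │ │   │ │
│ ╵ ┌───╴ └───┘ │ ╶─┘ │
│   │           │     │
└───┴───────────┴─────┘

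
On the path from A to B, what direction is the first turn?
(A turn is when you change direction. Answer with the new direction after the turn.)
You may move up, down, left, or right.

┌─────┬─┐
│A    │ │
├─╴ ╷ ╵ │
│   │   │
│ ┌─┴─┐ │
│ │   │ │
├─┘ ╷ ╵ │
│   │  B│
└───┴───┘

Directions: right, right, down, right, down, down
First turn direction: down

Solution:

┌─────┬─┐
│A → ↓│ │
├─╴ ╷ ╵ │
│   │↳ ↓│
│ ┌─┴─┐ │
│ │   │↓│
├─┘ ╷ ╵ │
│   │  B│
└───┴───┘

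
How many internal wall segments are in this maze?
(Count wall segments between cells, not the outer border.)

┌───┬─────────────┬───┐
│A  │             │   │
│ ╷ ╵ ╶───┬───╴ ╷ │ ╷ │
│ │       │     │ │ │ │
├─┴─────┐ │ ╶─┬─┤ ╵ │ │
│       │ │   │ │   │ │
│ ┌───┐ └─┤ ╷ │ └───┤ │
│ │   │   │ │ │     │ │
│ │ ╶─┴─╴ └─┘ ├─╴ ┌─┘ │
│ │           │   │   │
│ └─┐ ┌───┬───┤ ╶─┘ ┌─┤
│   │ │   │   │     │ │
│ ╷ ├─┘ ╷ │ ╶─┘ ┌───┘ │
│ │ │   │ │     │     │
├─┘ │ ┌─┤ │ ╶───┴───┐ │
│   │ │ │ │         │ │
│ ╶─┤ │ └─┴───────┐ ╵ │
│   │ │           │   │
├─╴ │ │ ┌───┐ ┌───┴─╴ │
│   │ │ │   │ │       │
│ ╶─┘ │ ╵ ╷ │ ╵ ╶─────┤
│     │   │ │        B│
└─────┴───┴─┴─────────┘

Counting internal wall segments:
Total internal walls: 100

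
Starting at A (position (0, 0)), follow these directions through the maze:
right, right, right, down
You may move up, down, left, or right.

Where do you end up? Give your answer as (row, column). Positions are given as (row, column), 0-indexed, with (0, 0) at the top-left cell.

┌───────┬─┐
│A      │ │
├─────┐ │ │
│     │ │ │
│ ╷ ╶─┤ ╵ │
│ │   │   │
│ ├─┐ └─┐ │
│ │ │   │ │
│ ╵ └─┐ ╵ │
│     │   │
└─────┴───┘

Following directions step by step:
Start: (0, 0)
  right: (0, 0) → (0, 1)
  right: (0, 1) → (0, 2)
  right: (0, 2) → (0, 3)
  down: (0, 3) → (1, 3)
Final position: (1, 3)

Path taken:

┌───────┬─┐
│A → → ↓│ │
├─────┐ │ │
│     │B│ │
│ ╷ ╶─┤ ╵ │
│ │   │   │
│ ├─┐ └─┐ │
│ │ │   │ │
│ ╵ └─┐ ╵ │
│     │   │
└─────┴───┘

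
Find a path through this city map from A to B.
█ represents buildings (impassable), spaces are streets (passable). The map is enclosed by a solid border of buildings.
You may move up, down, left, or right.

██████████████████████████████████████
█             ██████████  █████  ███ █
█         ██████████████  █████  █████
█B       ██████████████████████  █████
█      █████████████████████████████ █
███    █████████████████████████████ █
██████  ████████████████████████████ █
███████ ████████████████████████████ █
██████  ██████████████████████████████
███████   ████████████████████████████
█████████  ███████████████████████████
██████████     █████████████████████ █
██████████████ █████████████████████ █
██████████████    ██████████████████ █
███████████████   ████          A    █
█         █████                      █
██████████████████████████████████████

Finding the shortest path from A to B:
Movement: cardinal only
Path length: 44 steps
Directions: down → left → left → left → left → left → left → left → left → left → left → left → left → left → left → left → up → up → left → left → left → up → up → left → left → left → left → up → left → up → left → left → up → up → up → left → up → up → up → left → left → left → left → left

Solution:

██████████████████████████████████████
█             ██████████  █████  ███ █
█         ██████████████  █████  █████
█B←←←←↰  ██████████████████████  █████
█     ↑█████████████████████████████ █
███   ↑█████████████████████████████ █
██████↑↰████████████████████████████ █
███████↑████████████████████████████ █
██████ ↑██████████████████████████████
███████↑←↰████████████████████████████
█████████↑↰███████████████████████████
██████████↑←←←↰█████████████████████ █
██████████████↑█████████████████████ █
██████████████↑←←↰██████████████████ █
███████████████  ↑████          A    █
█         █████  ↑←←←←←←←←←←←←←←↲    █
██████████████████████████████████████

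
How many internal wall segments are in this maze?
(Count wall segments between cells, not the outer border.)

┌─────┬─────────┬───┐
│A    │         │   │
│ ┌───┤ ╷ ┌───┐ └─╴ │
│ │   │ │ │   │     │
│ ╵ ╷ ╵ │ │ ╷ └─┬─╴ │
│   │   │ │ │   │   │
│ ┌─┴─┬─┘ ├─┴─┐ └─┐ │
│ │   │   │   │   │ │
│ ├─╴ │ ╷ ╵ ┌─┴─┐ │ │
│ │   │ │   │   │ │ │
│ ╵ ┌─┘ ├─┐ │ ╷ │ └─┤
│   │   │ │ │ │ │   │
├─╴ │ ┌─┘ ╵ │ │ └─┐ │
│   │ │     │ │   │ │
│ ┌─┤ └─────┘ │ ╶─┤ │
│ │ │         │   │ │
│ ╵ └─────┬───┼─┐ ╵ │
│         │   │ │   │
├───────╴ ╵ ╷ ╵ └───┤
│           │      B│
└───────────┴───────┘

Counting internal wall segments:
Total internal walls: 81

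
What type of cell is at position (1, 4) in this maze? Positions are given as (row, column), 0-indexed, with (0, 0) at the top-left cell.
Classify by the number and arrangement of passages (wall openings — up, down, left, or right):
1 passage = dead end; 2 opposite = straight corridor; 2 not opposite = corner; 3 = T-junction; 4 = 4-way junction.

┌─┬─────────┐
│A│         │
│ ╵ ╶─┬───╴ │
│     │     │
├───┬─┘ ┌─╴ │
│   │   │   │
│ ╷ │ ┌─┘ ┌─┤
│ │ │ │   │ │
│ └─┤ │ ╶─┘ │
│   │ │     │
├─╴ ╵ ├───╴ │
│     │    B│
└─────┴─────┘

Checking cell at (1, 4):
Number of passages: 2
Cell type: straight corridor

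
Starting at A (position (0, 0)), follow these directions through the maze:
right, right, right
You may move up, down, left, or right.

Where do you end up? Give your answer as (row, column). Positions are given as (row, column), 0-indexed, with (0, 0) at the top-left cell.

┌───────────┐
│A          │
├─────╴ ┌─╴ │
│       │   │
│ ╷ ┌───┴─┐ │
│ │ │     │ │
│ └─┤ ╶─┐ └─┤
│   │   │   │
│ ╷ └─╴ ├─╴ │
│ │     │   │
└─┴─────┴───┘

Following directions step by step:
Start: (0, 0)
  right: (0, 0) → (0, 1)
  right: (0, 1) → (0, 2)
  right: (0, 2) → (0, 3)
Final position: (0, 3)

Path taken:

┌───────────┐
│A → → B    │
├─────╴ ┌─╴ │
│       │   │
│ ╷ ┌───┴─┐ │
│ │ │     │ │
│ └─┤ ╶─┐ └─┤
│   │   │   │
│ ╷ └─╴ ├─╴ │
│ │     │   │
└─┴─────┴───┘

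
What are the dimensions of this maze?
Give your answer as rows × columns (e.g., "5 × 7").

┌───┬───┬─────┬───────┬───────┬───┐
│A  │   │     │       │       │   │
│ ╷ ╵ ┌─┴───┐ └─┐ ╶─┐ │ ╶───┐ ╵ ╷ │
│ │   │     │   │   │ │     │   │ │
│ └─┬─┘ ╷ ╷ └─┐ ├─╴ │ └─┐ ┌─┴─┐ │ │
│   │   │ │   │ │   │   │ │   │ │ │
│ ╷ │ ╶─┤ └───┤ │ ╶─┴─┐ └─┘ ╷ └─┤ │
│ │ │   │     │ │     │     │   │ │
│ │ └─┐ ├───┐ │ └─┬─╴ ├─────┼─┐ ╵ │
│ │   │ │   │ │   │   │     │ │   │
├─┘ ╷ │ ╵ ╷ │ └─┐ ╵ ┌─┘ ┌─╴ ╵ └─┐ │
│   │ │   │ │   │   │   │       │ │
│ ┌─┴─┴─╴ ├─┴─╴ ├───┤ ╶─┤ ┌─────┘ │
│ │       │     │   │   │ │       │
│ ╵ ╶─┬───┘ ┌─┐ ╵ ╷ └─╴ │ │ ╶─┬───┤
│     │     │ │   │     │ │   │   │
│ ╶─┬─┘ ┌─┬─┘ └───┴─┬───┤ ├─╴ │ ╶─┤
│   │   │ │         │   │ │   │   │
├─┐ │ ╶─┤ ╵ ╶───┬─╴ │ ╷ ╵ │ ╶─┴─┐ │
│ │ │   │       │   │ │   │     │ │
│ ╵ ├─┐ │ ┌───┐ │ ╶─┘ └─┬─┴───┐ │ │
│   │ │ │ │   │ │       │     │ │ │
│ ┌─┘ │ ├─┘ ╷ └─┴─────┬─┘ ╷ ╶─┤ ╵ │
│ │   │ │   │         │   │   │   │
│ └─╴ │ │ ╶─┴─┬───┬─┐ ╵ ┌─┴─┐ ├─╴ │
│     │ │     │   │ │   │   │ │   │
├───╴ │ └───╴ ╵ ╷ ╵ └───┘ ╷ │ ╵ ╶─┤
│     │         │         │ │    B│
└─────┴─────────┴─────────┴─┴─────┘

Counting the maze dimensions:
Rows (vertical): 14
Columns (horizontal): 17
Dimensions: 14 × 17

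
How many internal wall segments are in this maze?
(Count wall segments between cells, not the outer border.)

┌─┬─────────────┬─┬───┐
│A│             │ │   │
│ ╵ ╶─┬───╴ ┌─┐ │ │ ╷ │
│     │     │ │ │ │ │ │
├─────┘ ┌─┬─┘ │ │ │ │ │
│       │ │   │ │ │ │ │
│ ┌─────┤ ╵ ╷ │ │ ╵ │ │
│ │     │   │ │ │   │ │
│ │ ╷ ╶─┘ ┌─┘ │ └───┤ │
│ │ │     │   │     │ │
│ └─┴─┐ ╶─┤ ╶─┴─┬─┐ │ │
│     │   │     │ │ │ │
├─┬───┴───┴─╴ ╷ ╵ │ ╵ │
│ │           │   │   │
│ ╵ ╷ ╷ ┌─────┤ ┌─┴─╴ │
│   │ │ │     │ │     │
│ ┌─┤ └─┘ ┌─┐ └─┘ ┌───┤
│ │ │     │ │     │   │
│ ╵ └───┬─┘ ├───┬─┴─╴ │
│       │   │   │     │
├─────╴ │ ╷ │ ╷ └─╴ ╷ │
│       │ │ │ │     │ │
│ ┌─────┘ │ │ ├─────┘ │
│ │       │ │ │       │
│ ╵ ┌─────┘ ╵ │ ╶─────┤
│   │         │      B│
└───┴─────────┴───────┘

Counting internal wall segments:
Total internal walls: 120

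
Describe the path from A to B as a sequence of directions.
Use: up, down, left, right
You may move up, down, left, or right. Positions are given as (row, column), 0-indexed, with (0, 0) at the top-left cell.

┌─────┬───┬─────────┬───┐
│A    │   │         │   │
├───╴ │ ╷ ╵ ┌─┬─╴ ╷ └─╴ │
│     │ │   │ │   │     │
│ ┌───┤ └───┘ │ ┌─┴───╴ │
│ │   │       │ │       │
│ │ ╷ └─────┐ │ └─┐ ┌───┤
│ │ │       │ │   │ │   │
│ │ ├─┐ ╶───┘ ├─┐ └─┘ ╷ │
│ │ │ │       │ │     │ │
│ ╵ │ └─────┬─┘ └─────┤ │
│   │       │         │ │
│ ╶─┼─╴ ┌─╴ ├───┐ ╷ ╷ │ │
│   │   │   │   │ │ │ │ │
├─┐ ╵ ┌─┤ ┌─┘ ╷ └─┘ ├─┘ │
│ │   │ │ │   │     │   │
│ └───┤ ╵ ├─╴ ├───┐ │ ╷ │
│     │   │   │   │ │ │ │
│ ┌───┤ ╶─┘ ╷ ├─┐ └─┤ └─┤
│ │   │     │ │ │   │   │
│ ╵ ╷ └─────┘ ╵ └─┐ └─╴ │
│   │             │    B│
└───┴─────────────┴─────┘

Finding the path and converting it to directions:
Path through cells: (0,0) → (0,1) → (0,2) → (1,2) → (1,1) → (1,0) → (2,0) → (3,0) → (4,0) → (5,0) → (5,1) → (4,1) → (3,1) → (2,1) → (2,2) → (3,2) → (3,3) → (4,3) → (4,4) → (4,5) → (4,6) → (3,6) → (2,6) → (2,5) → (2,4) → (2,3) → (1,3) → (0,3) → (0,4) → (1,4) → (1,5) → (0,5) → (0,6) → (0,7) → (0,8) → (1,8) → (1,7) → (2,7) → (3,7) → (3,8) → (4,8) → (4,9) → (4,10) → (3,10) → (3,11) → (4,11) → (5,11) → (6,11) → (7,11) → (7,10) → (8,10) → (9,10) → (9,11) → (10,11)
Directions: right, right, down, left, left, down, down, down, down, right, up, up, up, right, down, right, down, right, right, right, up, up, left, left, left, up, up, right, down, right, up, right, right, right, down, left, down, down, right, down, right, right, up, right, down, down, down, down, left, down, down, right, down

Solution:

┌─────┬───┬─────────┬───┐
│A → ↓│↱ ↓│↱ → → ↓  │   │
├───╴ │ ╷ ╵ ┌─┬─╴ ╷ └─╴ │
│↓ ← ↲│↑│↳ ↑│ │↓ ↲│     │
│ ┌───┤ └───┘ │ ┌─┴───╴ │
│↓│↱ ↓│↑ ← ← ↰│↓│       │
│ │ ╷ └─────┐ │ └─┐ ┌───┤
│↓│↑│↳ ↓    │↑│↳ ↓│ │↱ ↓│
│ │ ├─┐ ╶───┘ ├─┐ └─┘ ╷ │
│↓│↑│ │↳ → → ↑│ │↳ → ↑│↓│
│ ╵ │ └─────┬─┘ └─────┤ │
│↳ ↑│       │         │↓│
│ ╶─┼─╴ ┌─╴ ├───┐ ╷ ╷ │ │
│   │   │   │   │ │ │ │↓│
├─┐ ╵ ┌─┤ ┌─┘ ╷ └─┘ ├─┘ │
│ │   │ │ │   │     │↓ ↲│
│ └───┤ ╵ ├─╴ ├───┐ │ ╷ │
│     │   │   │   │ │↓│ │
│ ┌───┤ ╶─┘ ╷ ├─┐ └─┤ └─┤
│ │   │     │ │ │   │↳ ↓│
│ ╵ ╷ └─────┘ ╵ └─┐ └─╴ │
│   │             │    B│
└───┴─────────────┴─────┘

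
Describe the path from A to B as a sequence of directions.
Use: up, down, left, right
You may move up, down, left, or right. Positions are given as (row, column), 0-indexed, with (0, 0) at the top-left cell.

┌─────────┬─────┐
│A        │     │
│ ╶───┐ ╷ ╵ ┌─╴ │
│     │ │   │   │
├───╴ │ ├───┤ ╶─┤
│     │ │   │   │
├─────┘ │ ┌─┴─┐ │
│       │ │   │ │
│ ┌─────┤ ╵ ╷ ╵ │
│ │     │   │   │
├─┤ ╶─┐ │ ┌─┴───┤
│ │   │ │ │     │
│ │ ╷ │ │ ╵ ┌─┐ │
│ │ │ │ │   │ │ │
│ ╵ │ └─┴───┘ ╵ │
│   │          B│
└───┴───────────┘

Finding the path and converting it to directions:
Path through cells: (0,0) → (0,1) → (0,2) → (0,3) → (0,4) → (1,4) → (1,5) → (0,5) → (0,6) → (0,7) → (1,7) → (1,6) → (2,6) → (2,7) → (3,7) → (4,7) → (4,6) → (3,6) → (3,5) → (4,5) → (4,4) → (5,4) → (6,4) → (6,5) → (5,5) → (5,6) → (5,7) → (6,7) → (7,7)
Directions: right, right, right, right, down, right, up, right, right, down, left, down, right, down, down, left, up, left, down, left, down, down, right, up, right, right, down, down

Solution:

┌─────────┬─────┐
│A → → → ↓│↱ → ↓│
│ ╶───┐ ╷ ╵ ┌─╴ │
│     │ │↳ ↑│↓ ↲│
├───╴ │ ├───┤ ╶─┤
│     │ │   │↳ ↓│
├─────┘ │ ┌─┴─┐ │
│       │ │↓ ↰│↓│
│ ┌─────┤ ╵ ╷ ╵ │
│ │     │↓ ↲│↑ ↲│
├─┤ ╶─┐ │ ┌─┴───┤
│ │   │ │↓│↱ → ↓│
│ │ ╷ │ │ ╵ ┌─┐ │
│ │ │ │ │↳ ↑│ │↓│
│ ╵ │ └─┴───┘ ╵ │
│   │          B│
└───┴───────────┘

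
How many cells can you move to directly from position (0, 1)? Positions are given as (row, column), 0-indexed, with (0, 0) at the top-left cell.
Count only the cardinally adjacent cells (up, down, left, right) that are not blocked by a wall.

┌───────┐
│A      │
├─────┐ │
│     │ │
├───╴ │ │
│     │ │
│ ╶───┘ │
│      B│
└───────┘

Checking passable neighbors of (0, 1):
Neighbors: (0, 0), (0, 2)
Count: 2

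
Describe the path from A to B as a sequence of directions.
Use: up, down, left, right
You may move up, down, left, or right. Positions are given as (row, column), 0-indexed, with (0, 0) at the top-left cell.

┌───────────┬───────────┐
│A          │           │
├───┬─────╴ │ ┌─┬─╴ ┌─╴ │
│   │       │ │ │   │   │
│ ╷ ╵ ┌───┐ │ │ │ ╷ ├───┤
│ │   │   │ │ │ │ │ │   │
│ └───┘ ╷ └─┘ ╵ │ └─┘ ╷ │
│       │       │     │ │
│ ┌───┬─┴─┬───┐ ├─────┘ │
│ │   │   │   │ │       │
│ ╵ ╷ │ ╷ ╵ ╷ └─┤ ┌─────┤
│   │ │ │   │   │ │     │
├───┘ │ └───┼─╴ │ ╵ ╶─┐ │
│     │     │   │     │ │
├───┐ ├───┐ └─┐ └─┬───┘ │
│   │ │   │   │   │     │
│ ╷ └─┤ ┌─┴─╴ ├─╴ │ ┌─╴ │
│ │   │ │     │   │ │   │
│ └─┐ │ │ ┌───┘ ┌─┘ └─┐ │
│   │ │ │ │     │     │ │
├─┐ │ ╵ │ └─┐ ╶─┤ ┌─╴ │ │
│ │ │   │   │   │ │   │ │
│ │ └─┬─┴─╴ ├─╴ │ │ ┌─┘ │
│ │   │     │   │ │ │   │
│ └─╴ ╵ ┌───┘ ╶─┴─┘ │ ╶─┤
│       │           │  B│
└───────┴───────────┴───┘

Finding the path and converting it to directions:
Path through cells: (0,0) → (0,1) → (0,2) → (0,3) → (0,4) → (0,5) → (1,5) → (1,4) → (1,3) → (1,2) → (2,2) → (2,1) → (1,1) → (1,0) → (2,0) → (3,0) → (3,1) → (3,2) → (3,3) → (2,3) → (2,4) → (3,4) → (3,5) → (3,6) → (2,6) → (1,6) → (0,6) → (0,7) → (0,8) → (0,9) → (1,9) → (1,8) → (2,8) → (3,8) → (3,9) → (3,10) → (2,10) → (2,11) → (3,11) → (4,11) → (4,10) → (4,9) → (4,8) → (5,8) → (6,8) → (6,9) → (5,9) → (5,10) → (5,11) → (6,11) → (7,11) → (8,11) → (9,11) → (10,11) → (11,11) → (11,10) → (12,10) → (12,11)
Directions: right, right, right, right, right, down, left, left, left, down, left, up, left, down, down, right, right, right, up, right, down, right, right, up, up, up, right, right, right, down, left, down, down, right, right, up, right, down, down, left, left, left, down, down, right, up, right, right, down, down, down, down, down, down, left, down, right

Solution:

┌───────────┬───────────┐
│A → → → → ↓│↱ → → ↓    │
├───┬─────╴ │ ┌─┬─╴ ┌─╴ │
│↓ ↰│↓ ← ← ↲│↑│ │↓ ↲│   │
│ ╷ ╵ ┌───┐ │ │ │ ╷ ├───┤
│↓│↑ ↲│↱ ↓│ │↑│ │↓│ │↱ ↓│
│ └───┘ ╷ └─┘ ╵ │ └─┘ ╷ │
│↳ → → ↑│↳ → ↑  │↳ → ↑│↓│
│ ┌───┬─┴─┬───┐ ├─────┘ │
│ │   │   │   │ │↓ ← ← ↲│
│ ╵ ╷ │ ╷ ╵ ╷ └─┤ ┌─────┤
│   │ │ │   │   │↓│↱ → ↓│
├───┘ │ └───┼─╴ │ ╵ ╶─┐ │
│     │     │   │↳ ↑  │↓│
├───┐ ├───┐ └─┐ └─┬───┘ │
│   │ │   │   │   │    ↓│
│ ╷ └─┤ ┌─┴─╴ ├─╴ │ ┌─╴ │
│ │   │ │     │   │ │  ↓│
│ └─┐ │ │ ┌───┘ ┌─┘ └─┐ │
│   │ │ │ │     │     │↓│
├─┐ │ ╵ │ └─┐ ╶─┤ ┌─╴ │ │
│ │ │   │   │   │ │   │↓│
│ │ └─┬─┴─╴ ├─╴ │ │ ┌─┘ │
│ │   │     │   │ │ │↓ ↲│
│ └─╴ ╵ ┌───┘ ╶─┴─┘ │ ╶─┤
│       │           │↳ B│
└───────┴───────────┴───┘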